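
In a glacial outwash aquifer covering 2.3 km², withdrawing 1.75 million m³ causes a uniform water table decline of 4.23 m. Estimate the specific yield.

Sy ≈ 0.18

A = 2.3 km² = 2.3 × 10^6 m²
ΔV = 1.75 million m³ = 1.75 × 10^6 m³
Sy = ΔV / (A × Δh) = 1.75 × 10^6 m³ / (2.3 × 10^6 m² × 4.23 m) = 0.1799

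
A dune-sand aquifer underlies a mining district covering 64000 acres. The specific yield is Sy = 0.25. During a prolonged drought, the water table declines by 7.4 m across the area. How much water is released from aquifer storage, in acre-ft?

ΔV ≈ 3.88 × 10^5 acre-ft

A = 64000 acres = 2.59 × 10^8 m²
ΔV = Sy × A × Δh = 0.25 × 2.59 × 10^8 m² × 7.4 m = 4.791 × 10^8 m³
ΔV = 4.791 × 10^8 m³ = 3.885 × 10^5 acre-ft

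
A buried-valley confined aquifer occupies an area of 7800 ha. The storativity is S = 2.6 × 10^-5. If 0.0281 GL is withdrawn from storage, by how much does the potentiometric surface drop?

A = 7800 ha = 7.8 × 10^7 m²
ΔV = 0.0281 GL = 28100 m³
Δh = ΔV / (S × A) = 28100 m³ / (2.6 × 10^-5 × 7.8 × 10^7 m²) = 13.86 m

Δh ≈ 13.9 m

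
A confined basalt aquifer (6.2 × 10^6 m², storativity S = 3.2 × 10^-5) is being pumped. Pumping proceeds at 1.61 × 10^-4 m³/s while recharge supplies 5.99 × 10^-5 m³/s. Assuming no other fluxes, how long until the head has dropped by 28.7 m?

ΔV = S × A × Δh = 3.2 × 10^-5 × 6.2 × 10^6 × 28.7 = 5694 m³
Net withdrawal = 1.61 × 10^-4 − 5.99 × 10^-5 = 1.011 × 10^-4 m³/s = 8.735 m³/d
t = ΔV / Q = 5694 m³ / 8.735 m³/d = 651.9 d

t ≈ 652 days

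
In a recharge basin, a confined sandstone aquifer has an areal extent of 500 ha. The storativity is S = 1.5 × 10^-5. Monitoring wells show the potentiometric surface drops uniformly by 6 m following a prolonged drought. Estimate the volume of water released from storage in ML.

ΔV ≈ 0.45 ML

A = 500 ha = 5 × 10^6 m²
ΔV = S × A × Δh = 1.5 × 10^-5 × 5 × 10^6 m² × 6 m = 450 m³
ΔV = 450 m³ = 0.45 ML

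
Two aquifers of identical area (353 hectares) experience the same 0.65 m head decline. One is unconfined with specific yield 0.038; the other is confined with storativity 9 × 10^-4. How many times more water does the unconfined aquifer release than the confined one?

ΔV_u / ΔV_c ≈ 42.2

A = 353 hectares = 3.53 × 10^6 m²
Unconfined: ΔV_u = Sy × A × Δh = 0.038 × 3.53 × 10^6 × 0.65 = 87190 m³
Confined: ΔV_c = S × A × Δh = 9 × 10^-4 × 3.53 × 10^6 × 0.65 = 2065 m³
Ratio = ΔV_u / ΔV_c = Sy / S = 0.038 / 9 × 10^-4 = 42.22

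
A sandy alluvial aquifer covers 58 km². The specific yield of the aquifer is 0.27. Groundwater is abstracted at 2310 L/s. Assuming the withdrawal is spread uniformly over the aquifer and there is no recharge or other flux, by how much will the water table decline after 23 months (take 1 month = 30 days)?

Δh ≈ 8.79 m

A = 58 km² = 5.8 × 10^7 m²
Q = 2310 L/s = 1.996 × 10^5 m³/d
t = 23 months = 690 d
ΔV = Q × t = 1.996 × 10^5 m³/d × 690 d = 1.377 × 10^8 m³
Δh = ΔV / (Sy × A) = 1.377 × 10^8 / (0.27 × 5.8 × 10^7) = 8.794 m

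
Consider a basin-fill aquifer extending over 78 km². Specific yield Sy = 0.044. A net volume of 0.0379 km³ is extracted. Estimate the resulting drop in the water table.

A = 78 km² = 7.8 × 10^7 m²
ΔV = 0.0379 km³ = 3.79 × 10^7 m³
Δh = ΔV / (Sy × A) = 3.79 × 10^7 m³ / (0.044 × 7.8 × 10^7 m²) = 11.04 m

Δh ≈ 11 m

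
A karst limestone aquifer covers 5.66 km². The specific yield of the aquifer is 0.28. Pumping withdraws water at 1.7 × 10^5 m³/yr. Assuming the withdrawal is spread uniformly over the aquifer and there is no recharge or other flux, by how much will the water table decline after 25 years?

Δh ≈ 2.68 m

A = 5.66 km² = 5.66 × 10^6 m²
Q = 1.7 × 10^5 m³/yr = 465.8 m³/d
t = 25 years = 9125 d
ΔV = Q × t = 465.8 m³/d × 9125 d = 4.25 × 10^6 m³
Δh = ΔV / (Sy × A) = 4.25 × 10^6 / (0.28 × 5.66 × 10^6) = 2.682 m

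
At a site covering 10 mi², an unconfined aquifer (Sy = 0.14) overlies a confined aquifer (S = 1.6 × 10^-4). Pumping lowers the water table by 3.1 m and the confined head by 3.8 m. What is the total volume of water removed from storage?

ΔV ≈ 1.13 × 10^7 m³

A = 10 mi² = 2.59 × 10^7 m²
Unconfined: ΔV_u = Sy × A × Δh_u = 0.14 × 2.59 × 10^7 × 3.1 = 1.124 × 10^7 m³
Confined: ΔV_c = S × A × Δh_c = 1.6 × 10^-4 × 2.59 × 10^7 × 3.8 = 15750 m³
Total ΔV = 1.124 × 10^7 + 15750 = 1.126 × 10^7 m³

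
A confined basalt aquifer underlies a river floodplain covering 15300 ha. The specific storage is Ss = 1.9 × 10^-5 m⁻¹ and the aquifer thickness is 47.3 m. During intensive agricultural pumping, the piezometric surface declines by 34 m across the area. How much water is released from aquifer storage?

S = Ss × b = 1.9 × 10^-5 m⁻¹ × 47.3 m = 8.987 × 10^-4
A = 15300 ha = 1.53 × 10^8 m²
ΔV = S × A × Δh = 8.987 × 10^-4 × 1.53 × 10^8 m² × 34 m = 4.675 × 10^6 m³

ΔV ≈ 4.68 × 10^6 m³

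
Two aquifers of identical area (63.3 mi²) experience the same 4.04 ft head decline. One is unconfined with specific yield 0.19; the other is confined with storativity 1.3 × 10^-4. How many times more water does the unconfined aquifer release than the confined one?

ΔV_u / ΔV_c ≈ 1460

A = 63.3 mi² = 1.639 × 10^8 m²
Δh = 4.04 ft = 1.231 m
Unconfined: ΔV_u = Sy × A × Δh = 0.19 × 1.639 × 10^8 × 1.231 = 3.836 × 10^7 m³
Confined: ΔV_c = S × A × Δh = 1.3 × 10^-4 × 1.639 × 10^8 × 1.231 = 26240 m³
Ratio = ΔV_u / ΔV_c = Sy / S = 0.19 / 1.3 × 10^-4 = 1462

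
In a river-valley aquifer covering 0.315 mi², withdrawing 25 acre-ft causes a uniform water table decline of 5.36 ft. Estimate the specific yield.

Sy ≈ 0.023

A = 0.315 mi² = 8.158 × 10^5 m²
Δh = 5.36 ft = 1.634 m
ΔV = 25 acre-ft = 30840 m³
Sy = ΔV / (A × Δh) = 30840 m³ / (8.158 × 10^5 m² × 1.634 m) = 0.02314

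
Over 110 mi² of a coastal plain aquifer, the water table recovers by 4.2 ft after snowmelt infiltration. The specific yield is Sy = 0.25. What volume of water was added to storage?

ΔV ≈ 9.12 × 10^7 m³

A = 110 mi² = 2.849 × 10^8 m²
Δh = 4.2 ft = 1.28 m
ΔV = Sy × A × Δh = 0.25 × 2.849 × 10^8 m² × 1.28 m = 9.118 × 10^7 m³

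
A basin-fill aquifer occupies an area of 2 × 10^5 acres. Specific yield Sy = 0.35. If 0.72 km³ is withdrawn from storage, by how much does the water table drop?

A = 2 × 10^5 acres = 8.094 × 10^8 m²
ΔV = 0.72 km³ = 7.2 × 10^8 m³
Δh = ΔV / (Sy × A) = 7.2 × 10^8 m³ / (0.35 × 8.094 × 10^8 m²) = 2.542 m

Δh ≈ 2.54 m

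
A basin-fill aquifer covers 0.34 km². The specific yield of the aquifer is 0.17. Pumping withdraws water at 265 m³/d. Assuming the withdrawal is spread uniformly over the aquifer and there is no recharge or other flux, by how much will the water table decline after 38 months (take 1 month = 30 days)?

Δh ≈ 5.23 m

A = 0.34 km² = 3.4 × 10^5 m²
t = 38 months = 1140 d
ΔV = Q × t = 265 m³/d × 1140 d = 3.021 × 10^5 m³
Δh = ΔV / (Sy × A) = 3.021 × 10^5 / (0.17 × 3.4 × 10^5) = 5.227 m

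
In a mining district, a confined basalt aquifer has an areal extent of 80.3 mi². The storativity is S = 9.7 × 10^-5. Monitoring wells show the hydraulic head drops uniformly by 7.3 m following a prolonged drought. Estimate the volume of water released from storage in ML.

A = 80.3 mi² = 2.08 × 10^8 m²
ΔV = S × A × Δh = 9.7 × 10^-5 × 2.08 × 10^8 m² × 7.3 m = 1.473 × 10^5 m³
ΔV = 1.473 × 10^5 m³ = 147.3 ML

ΔV ≈ 147 ML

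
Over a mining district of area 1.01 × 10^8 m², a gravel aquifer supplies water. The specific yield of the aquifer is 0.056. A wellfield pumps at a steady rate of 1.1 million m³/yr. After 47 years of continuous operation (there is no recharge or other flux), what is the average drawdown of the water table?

Q = 1.1 million m³/yr = 3014 m³/d
t = 47 years = 17160 d
ΔV = Q × t = 3014 m³/d × 17160 d = 5.17 × 10^7 m³
Δh = ΔV / (Sy × A) = 5.17 × 10^7 / (0.056 × 1.01 × 10^8) = 9.141 m

Δh ≈ 9.14 m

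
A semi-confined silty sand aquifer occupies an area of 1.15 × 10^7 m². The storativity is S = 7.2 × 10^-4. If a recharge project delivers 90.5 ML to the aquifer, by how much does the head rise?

Δh ≈ 10.9 m

ΔV = 90.5 ML = 90500 m³
Δh = ΔV / (S × A) = 90500 m³ / (7.2 × 10^-4 × 1.15 × 10^7 m²) = 10.93 m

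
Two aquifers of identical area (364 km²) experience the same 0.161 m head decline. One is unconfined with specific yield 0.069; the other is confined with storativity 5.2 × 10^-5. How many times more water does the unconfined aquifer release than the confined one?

ΔV_u / ΔV_c ≈ 1330

A = 364 km² = 3.64 × 10^8 m²
Unconfined: ΔV_u = Sy × A × Δh = 0.069 × 3.64 × 10^8 × 0.161 = 4.044 × 10^6 m³
Confined: ΔV_c = S × A × Δh = 5.2 × 10^-5 × 3.64 × 10^8 × 0.161 = 3047 m³
Ratio = ΔV_u / ΔV_c = Sy / S = 0.069 / 5.2 × 10^-5 = 1327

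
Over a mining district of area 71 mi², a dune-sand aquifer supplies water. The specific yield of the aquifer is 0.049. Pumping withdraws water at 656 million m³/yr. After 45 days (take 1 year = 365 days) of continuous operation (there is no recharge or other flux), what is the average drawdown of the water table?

Δh ≈ 8.98 m

A = 71 mi² = 1.839 × 10^8 m²
Q = 656 million m³/yr = 1.797 × 10^6 m³/d
ΔV = Q × t = 1.797 × 10^6 m³/d × 45 d = 8.088 × 10^7 m³
Δh = ΔV / (Sy × A) = 8.088 × 10^7 / (0.049 × 1.839 × 10^8) = 8.976 m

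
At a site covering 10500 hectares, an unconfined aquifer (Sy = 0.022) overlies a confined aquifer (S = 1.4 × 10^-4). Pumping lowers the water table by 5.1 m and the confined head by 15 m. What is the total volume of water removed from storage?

ΔV ≈ 1.2 × 10^7 m³

A = 10500 hectares = 1.05 × 10^8 m²
Unconfined: ΔV_u = Sy × A × Δh_u = 0.022 × 1.05 × 10^8 × 5.1 = 1.178 × 10^7 m³
Confined: ΔV_c = S × A × Δh_c = 1.4 × 10^-4 × 1.05 × 10^8 × 15 = 2.205 × 10^5 m³
Total ΔV = 1.178 × 10^7 + 2.205 × 10^5 = 1.2 × 10^7 m³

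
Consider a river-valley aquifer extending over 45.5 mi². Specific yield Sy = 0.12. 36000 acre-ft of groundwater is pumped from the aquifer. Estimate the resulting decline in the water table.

Δh ≈ 3.14 m

A = 45.5 mi² = 1.178 × 10^8 m²
ΔV = 36000 acre-ft = 4.441 × 10^7 m³
Δh = ΔV / (Sy × A) = 4.441 × 10^7 m³ / (0.12 × 1.178 × 10^8 m²) = 3.14 m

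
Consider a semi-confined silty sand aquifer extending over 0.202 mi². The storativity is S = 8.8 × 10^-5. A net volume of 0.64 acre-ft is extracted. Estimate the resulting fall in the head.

A = 0.202 mi² = 5.232 × 10^5 m²
ΔV = 0.64 acre-ft = 789.4 m³
Δh = ΔV / (S × A) = 789.4 m³ / (8.8 × 10^-5 × 5.232 × 10^5 m²) = 17.15 m

Δh ≈ 17.1 m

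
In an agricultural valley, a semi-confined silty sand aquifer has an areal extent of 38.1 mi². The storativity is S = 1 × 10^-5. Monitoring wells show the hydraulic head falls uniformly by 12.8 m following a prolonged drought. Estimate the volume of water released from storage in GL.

ΔV ≈ 0.0126 GL

A = 38.1 mi² = 9.868 × 10^7 m²
ΔV = S × A × Δh = 1 × 10^-5 × 9.868 × 10^7 m² × 12.8 m = 12630 m³
ΔV = 12630 m³ = 0.01263 GL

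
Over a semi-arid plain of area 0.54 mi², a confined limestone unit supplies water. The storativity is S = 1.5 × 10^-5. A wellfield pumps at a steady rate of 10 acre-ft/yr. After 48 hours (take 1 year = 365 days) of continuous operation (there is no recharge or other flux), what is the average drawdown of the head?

A = 0.54 mi² = 1.399 × 10^6 m²
Q = 10 acre-ft/yr = 33.79 m³/d
t = 48 hours = 2 d
ΔV = Q × t = 33.79 m³/d × 2 d = 67.59 m³
Δh = ΔV / (S × A) = 67.59 / (1.5 × 10^-5 × 1.399 × 10^6) = 3.222 m

Δh ≈ 3.22 m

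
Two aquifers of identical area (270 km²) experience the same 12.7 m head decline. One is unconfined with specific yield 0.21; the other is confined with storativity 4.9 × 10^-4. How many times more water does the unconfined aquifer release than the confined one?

ΔV_u / ΔV_c ≈ 429

A = 270 km² = 2.7 × 10^8 m²
Unconfined: ΔV_u = Sy × A × Δh = 0.21 × 2.7 × 10^8 × 12.7 = 7.201 × 10^8 m³
Confined: ΔV_c = S × A × Δh = 4.9 × 10^-4 × 2.7 × 10^8 × 12.7 = 1.68 × 10^6 m³
Ratio = ΔV_u / ΔV_c = Sy / S = 0.21 / 4.9 × 10^-4 = 428.6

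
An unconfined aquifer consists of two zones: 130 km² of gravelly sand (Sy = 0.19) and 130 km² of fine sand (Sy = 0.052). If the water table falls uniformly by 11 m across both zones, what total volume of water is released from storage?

ΔV ≈ 3.46 × 10^8 m³

A₁ = 130 km² = 1.3 × 10^8 m²; A₂ = 130 km² = 1.3 × 10^8 m²
ΔV₁ = 0.19 × 1.3 × 10^8 × 11 = 2.717 × 10^8 m³
ΔV₂ = 0.052 × 1.3 × 10^8 × 11 = 7.436 × 10^7 m³
ΔV = ΔV₁ + ΔV₂ = 3.461 × 10^8 m³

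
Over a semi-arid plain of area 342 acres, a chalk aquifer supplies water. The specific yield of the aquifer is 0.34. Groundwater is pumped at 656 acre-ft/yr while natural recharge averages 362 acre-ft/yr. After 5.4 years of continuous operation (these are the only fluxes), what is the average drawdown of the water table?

A = 342 acres = 1.384 × 10^6 m²
Net abstraction = 656 − 362 = 294 acre-ft/yr
Q_net = 294 acre-ft/yr = 993.5 m³/d
t = 5.4 years = 1971 d
ΔV = Q × t = 993.5 m³/d × 1971 d = 1.958 × 10^6 m³
Δh = ΔV / (Sy × A) = 1.958 × 10^6 / (0.34 × 1.384 × 10^6) = 4.162 m

Δh ≈ 4.16 m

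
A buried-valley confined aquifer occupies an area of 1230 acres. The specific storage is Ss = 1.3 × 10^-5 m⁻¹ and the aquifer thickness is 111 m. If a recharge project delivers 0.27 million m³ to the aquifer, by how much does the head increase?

S = Ss × b = 1.3 × 10^-5 m⁻¹ × 111 m = 1.443 × 10^-3
A = 1230 acres = 4.978 × 10^6 m²
ΔV = 0.27 million m³ = 2.7 × 10^5 m³
Δh = ΔV / (S × A) = 2.7 × 10^5 m³ / (0.001443 × 4.978 × 10^6 m²) = 37.59 m

Δh ≈ 37.6 m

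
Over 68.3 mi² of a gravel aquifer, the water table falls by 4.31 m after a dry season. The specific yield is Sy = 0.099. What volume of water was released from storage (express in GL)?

A = 68.3 mi² = 1.769 × 10^8 m²
ΔV = Sy × A × Δh = 0.099 × 1.769 × 10^8 m² × 4.31 m = 7.548 × 10^7 m³
ΔV = 7.548 × 10^7 m³ = 75.48 GL

ΔV ≈ 75.5 GL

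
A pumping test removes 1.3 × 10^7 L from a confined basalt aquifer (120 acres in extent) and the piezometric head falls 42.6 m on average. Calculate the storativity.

S ≈ 6.3 × 10^-4

A = 120 acres = 4.856 × 10^5 m²
ΔV = 1.3 × 10^7 L = 13000 m³
S = ΔV / (A × Δh) = 13000 m³ / (4.856 × 10^5 m² × 42.6 m) = 6.284 × 10^-4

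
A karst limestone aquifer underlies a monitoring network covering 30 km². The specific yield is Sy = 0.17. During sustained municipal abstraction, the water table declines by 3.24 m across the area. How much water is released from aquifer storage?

A = 30 km² = 3 × 10^7 m²
ΔV = Sy × A × Δh = 0.17 × 3 × 10^7 m² × 3.24 m = 1.652 × 10^7 m³

ΔV ≈ 1.65 × 10^7 m³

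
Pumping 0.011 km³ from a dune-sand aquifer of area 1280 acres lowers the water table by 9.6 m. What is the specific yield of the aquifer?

Sy ≈ 0.22

A = 1280 acres = 5.18 × 10^6 m²
ΔV = 0.011 km³ = 1.1 × 10^7 m³
Sy = ΔV / (A × Δh) = 1.1 × 10^7 m³ / (5.18 × 10^6 m² × 9.6 m) = 0.2212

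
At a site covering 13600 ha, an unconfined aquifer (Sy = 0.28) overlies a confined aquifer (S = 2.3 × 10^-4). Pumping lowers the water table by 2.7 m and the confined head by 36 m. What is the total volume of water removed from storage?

A = 13600 ha = 1.36 × 10^8 m²
Unconfined: ΔV_u = Sy × A × Δh_u = 0.28 × 1.36 × 10^8 × 2.7 = 1.028 × 10^8 m³
Confined: ΔV_c = S × A × Δh_c = 2.3 × 10^-4 × 1.36 × 10^8 × 36 = 1.126 × 10^6 m³
Total ΔV = 1.028 × 10^8 + 1.126 × 10^6 = 1.039 × 10^8 m³

ΔV ≈ 1.04 × 10^8 m³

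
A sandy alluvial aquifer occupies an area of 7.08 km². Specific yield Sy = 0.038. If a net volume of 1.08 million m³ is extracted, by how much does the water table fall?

A = 7.08 km² = 7.08 × 10^6 m²
ΔV = 1.08 million m³ = 1.08 × 10^6 m³
Δh = ΔV / (Sy × A) = 1.08 × 10^6 m³ / (0.038 × 7.08 × 10^6 m²) = 4.014 m

Δh ≈ 4.01 m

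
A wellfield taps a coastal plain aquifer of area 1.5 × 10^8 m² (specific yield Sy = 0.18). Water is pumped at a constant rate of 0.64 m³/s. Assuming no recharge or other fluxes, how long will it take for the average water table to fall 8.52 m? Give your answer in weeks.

t ≈ 594 weeks

ΔV = Sy × A × Δh = 0.18 × 1.5 × 10^8 × 8.52 = 2.3 × 10^8 m³
Q = 0.64 m³/s = 55300 m³/d
t = ΔV / Q = 2.3 × 10^8 m³ / 55300 m³/d = 4160 d
t = 4160 d ≈ 594.3 weeks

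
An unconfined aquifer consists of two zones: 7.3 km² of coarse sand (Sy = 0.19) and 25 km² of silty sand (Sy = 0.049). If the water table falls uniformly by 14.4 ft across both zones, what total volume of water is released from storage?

ΔV ≈ 1.15 × 10^7 m³

A₁ = 7.3 km² = 7.3 × 10^6 m²; A₂ = 25 km² = 2.5 × 10^7 m²
Δh = 14.4 ft = 4.389 m
ΔV₁ = 0.19 × 7.3 × 10^6 × 4.389 = 6.088 × 10^6 m³
ΔV₂ = 0.049 × 2.5 × 10^7 × 4.389 = 5.377 × 10^6 m³
ΔV = ΔV₁ + ΔV₂ = 1.146 × 10^7 m³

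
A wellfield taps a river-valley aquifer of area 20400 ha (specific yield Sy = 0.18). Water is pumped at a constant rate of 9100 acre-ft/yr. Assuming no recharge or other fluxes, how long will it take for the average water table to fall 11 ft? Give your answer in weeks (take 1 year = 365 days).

t ≈ 572 weeks

A = 20400 ha = 2.04 × 10^8 m²
Δh = 11 ft = 3.353 m
ΔV = Sy × A × Δh = 0.18 × 2.04 × 10^8 × 3.353 = 1.231 × 10^8 m³
Q = 9100 acre-ft/yr = 30750 m³/d
t = ΔV / Q = 1.231 × 10^8 m³ / 30750 m³/d = 4003 d
t = 4003 d ≈ 571.9 weeks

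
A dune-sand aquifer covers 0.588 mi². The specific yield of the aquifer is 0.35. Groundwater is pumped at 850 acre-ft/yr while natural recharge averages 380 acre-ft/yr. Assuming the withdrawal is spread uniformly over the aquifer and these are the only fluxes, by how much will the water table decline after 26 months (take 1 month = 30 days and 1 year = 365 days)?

A = 0.588 mi² = 1.523 × 10^6 m²
Net abstraction = 850 − 380 = 470 acre-ft/yr
Q_net = 470 acre-ft/yr = 1588 m³/d
t = 26 months = 780 d
ΔV = Q × t = 1588 m³/d × 780 d = 1.239 × 10^6 m³
Δh = ΔV / (Sy × A) = 1.239 × 10^6 / (0.35 × 1.523 × 10^6) = 2.324 m

Δh ≈ 2.32 m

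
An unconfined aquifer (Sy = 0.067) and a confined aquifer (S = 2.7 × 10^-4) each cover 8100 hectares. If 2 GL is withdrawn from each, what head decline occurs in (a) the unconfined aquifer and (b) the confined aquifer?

Δh_u ≈ 0.369 m; Δh_c ≈ 91.4 m

A = 8100 hectares = 8.1 × 10^7 m²
ΔV = 2 GL = 2 × 10^6 m³
Unconfined: Δh_u = ΔV/(Sy·A) = 2 × 10^6/(0.067 × 8.1 × 10^7) = 0.3685 m
Confined: Δh_c = ΔV/(S·A) = 2 × 10^6/(2.7 × 10^-4 × 8.1 × 10^7) = 91.45 m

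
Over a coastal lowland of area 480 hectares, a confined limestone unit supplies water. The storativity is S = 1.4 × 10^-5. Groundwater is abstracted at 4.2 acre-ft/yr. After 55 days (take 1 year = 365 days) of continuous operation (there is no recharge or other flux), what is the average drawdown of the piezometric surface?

A = 480 hectares = 4.8 × 10^6 m²
Q = 4.2 acre-ft/yr = 14.19 m³/d
ΔV = Q × t = 14.19 m³/d × 55 d = 780.6 m³
Δh = ΔV / (S × A) = 780.6 / (1.4 × 10^-5 × 4.8 × 10^6) = 11.62 m

Δh ≈ 11.6 m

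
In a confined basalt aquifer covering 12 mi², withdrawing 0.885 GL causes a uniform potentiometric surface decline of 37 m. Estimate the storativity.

A = 12 mi² = 3.108 × 10^7 m²
ΔV = 0.885 GL = 8.85 × 10^5 m³
S = ΔV / (A × Δh) = 8.85 × 10^5 m³ / (3.108 × 10^7 m² × 37 m) = 7.696 × 10^-4

S ≈ 7.7 × 10^-4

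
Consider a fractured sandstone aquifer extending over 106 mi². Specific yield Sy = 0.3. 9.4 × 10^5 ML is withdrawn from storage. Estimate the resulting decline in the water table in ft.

Δh ≈ 37.4 ft

A = 106 mi² = 2.745 × 10^8 m²
ΔV = 9.4 × 10^5 ML = 9.4 × 10^8 m³
Δh = ΔV / (Sy × A) = 9.4 × 10^8 m³ / (0.3 × 2.745 × 10^8 m²) = 11.41 m
Δh = 11.41 m = 37.44 ft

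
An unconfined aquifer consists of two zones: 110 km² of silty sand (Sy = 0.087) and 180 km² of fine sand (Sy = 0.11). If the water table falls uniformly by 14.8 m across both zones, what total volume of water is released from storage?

ΔV ≈ 4.35 × 10^8 m³

A₁ = 110 km² = 1.1 × 10^8 m²; A₂ = 180 km² = 1.8 × 10^8 m²
ΔV₁ = 0.087 × 1.1 × 10^8 × 14.8 = 1.416 × 10^8 m³
ΔV₂ = 0.11 × 1.8 × 10^8 × 14.8 = 2.93 × 10^8 m³
ΔV = ΔV₁ + ΔV₂ = 4.347 × 10^8 m³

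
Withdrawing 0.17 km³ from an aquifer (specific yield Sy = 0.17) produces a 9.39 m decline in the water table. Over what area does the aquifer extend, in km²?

ΔV = 0.17 km³ = 1.7 × 10^8 m³
A = ΔV / (Sy × Δh) = 1.7 × 10^8 / (0.17 × 9.39) = 1.065 × 10^8 m²
A = 1.065 × 10^8 m² = 106.5 km²

A ≈ 106 km²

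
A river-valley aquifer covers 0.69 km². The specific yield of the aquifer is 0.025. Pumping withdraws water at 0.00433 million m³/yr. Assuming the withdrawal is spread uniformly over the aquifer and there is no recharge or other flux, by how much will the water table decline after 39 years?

A = 0.69 km² = 6.9 × 10^5 m²
Q = 0.00433 million m³/yr = 11.86 m³/d
t = 39 years = 14240 d
ΔV = Q × t = 11.86 m³/d × 14240 d = 1.689 × 10^5 m³
Δh = ΔV / (Sy × A) = 1.689 × 10^5 / (0.025 × 6.9 × 10^5) = 9.79 m

Δh ≈ 9.79 m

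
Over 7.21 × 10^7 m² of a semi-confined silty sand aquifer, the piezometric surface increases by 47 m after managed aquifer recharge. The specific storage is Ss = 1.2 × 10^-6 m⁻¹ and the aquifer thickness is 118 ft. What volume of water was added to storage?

b = 118 ft = 35.97 m
S = Ss × b = 1.2 × 10^-6 m⁻¹ × 35.97 m = 4.316 × 10^-5
ΔV = S × A × Δh = 4.316 × 10^-5 × 7.21 × 10^7 m² × 47 m = 1.463 × 10^5 m³

ΔV ≈ 1.46 × 10^5 m³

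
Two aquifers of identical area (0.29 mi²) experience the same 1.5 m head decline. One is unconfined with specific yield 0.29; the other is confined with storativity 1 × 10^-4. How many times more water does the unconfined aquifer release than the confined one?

A = 0.29 mi² = 7.511 × 10^5 m²
Unconfined: ΔV_u = Sy × A × Δh = 0.29 × 7.511 × 10^5 × 1.5 = 3.267 × 10^5 m³
Confined: ΔV_c = S × A × Δh = 1 × 10^-4 × 7.511 × 10^5 × 1.5 = 112.7 m³
Ratio = ΔV_u / ΔV_c = Sy / S = 0.29 / 1 × 10^-4 = 2900

ΔV_u / ΔV_c ≈ 2900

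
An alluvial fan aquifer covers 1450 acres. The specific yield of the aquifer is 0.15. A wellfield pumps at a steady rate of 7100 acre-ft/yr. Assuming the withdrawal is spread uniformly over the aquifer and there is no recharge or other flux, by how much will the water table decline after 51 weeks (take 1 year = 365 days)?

Δh ≈ 9.73 m

A = 1450 acres = 5.868 × 10^6 m²
Q = 7100 acre-ft/yr = 23990 m³/d
t = 51 weeks = 357 d
ΔV = Q × t = 23990 m³/d × 357 d = 8.566 × 10^6 m³
Δh = ΔV / (Sy × A) = 8.566 × 10^6 / (0.15 × 5.868 × 10^6) = 9.732 m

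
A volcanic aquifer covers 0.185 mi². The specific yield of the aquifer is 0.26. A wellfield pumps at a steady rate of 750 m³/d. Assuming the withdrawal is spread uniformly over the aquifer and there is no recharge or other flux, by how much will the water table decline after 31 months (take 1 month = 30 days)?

A = 0.185 mi² = 4.791 × 10^5 m²
t = 31 months = 930 d
ΔV = Q × t = 750 m³/d × 930 d = 6.975 × 10^5 m³
Δh = ΔV / (Sy × A) = 6.975 × 10^5 / (0.26 × 4.791 × 10^5) = 5.599 m

Δh ≈ 5.6 m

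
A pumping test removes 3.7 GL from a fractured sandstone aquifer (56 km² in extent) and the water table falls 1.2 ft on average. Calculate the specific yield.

Sy ≈ 0.18

A = 56 km² = 5.6 × 10^7 m²
Δh = 1.2 ft = 0.3658 m
ΔV = 3.7 GL = 3.7 × 10^6 m³
Sy = ΔV / (A × Δh) = 3.7 × 10^6 m³ / (5.6 × 10^7 m² × 0.3658 m) = 0.1806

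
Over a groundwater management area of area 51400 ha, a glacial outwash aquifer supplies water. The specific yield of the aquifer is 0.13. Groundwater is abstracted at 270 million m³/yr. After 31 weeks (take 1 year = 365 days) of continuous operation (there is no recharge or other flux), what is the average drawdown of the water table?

Δh ≈ 2.4 m

A = 51400 ha = 5.14 × 10^8 m²
Q = 270 million m³/yr = 7.397 × 10^5 m³/d
t = 31 weeks = 217 d
ΔV = Q × t = 7.397 × 10^5 m³/d × 217 d = 1.605 × 10^8 m³
Δh = ΔV / (Sy × A) = 1.605 × 10^8 / (0.13 × 5.14 × 10^8) = 2.402 m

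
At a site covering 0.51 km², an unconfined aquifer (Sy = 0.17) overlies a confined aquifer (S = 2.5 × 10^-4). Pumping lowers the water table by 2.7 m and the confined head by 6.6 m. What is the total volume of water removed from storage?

A = 0.51 km² = 5.1 × 10^5 m²
Unconfined: ΔV_u = Sy × A × Δh_u = 0.17 × 5.1 × 10^5 × 2.7 = 2.341 × 10^5 m³
Confined: ΔV_c = S × A × Δh_c = 2.5 × 10^-4 × 5.1 × 10^5 × 6.6 = 841.5 m³
Total ΔV = 2.341 × 10^5 + 841.5 = 2.349 × 10^5 m³

ΔV ≈ 2.35 × 10^5 m³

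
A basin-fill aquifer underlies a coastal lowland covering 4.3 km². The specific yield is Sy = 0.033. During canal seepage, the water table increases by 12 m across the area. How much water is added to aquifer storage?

A = 4.3 km² = 4.3 × 10^6 m²
ΔV = Sy × A × Δh = 0.033 × 4.3 × 10^6 m² × 12 m = 1.703 × 10^6 m³

ΔV ≈ 1.7 × 10^6 m³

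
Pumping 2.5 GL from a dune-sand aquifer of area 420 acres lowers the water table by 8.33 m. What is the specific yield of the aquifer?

Sy ≈ 0.18

A = 420 acres = 1.7 × 10^6 m²
ΔV = 2.5 GL = 2.5 × 10^6 m³
Sy = ΔV / (A × Δh) = 2.5 × 10^6 m³ / (1.7 × 10^6 m² × 8.33 m) = 0.1766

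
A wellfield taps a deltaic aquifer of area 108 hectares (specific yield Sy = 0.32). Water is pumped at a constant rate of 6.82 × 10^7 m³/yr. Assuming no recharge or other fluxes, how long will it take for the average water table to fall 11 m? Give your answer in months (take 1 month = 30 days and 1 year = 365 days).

A = 108 hectares = 1.08 × 10^6 m²
ΔV = Sy × A × Δh = 0.32 × 1.08 × 10^6 × 11 = 3.802 × 10^6 m³
Q = 6.82 × 10^7 m³/yr = 1.868 × 10^5 m³/d
t = ΔV / Q = 3.802 × 10^6 m³ / 1.868 × 10^5 m³/d = 20.35 d
t = 20.35 d ≈ 0.6782 months

t ≈ 0.678 months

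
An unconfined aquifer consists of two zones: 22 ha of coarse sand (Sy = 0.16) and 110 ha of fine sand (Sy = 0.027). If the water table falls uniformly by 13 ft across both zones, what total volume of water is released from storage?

ΔV ≈ 2.57 × 10^5 m³

A₁ = 22 ha = 2.2 × 10^5 m²; A₂ = 110 ha = 1.1 × 10^6 m²
Δh = 13 ft = 3.962 m
ΔV₁ = 0.16 × 2.2 × 10^5 × 3.962 = 1.395 × 10^5 m³
ΔV₂ = 0.027 × 1.1 × 10^6 × 3.962 = 1.177 × 10^5 m³
ΔV = ΔV₁ + ΔV₂ = 2.572 × 10^5 m³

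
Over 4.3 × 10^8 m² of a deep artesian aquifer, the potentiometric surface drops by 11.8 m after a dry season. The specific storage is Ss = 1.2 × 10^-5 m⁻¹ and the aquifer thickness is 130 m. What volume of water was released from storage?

ΔV ≈ 7.92 × 10^6 m³

S = Ss × b = 1.2 × 10^-5 m⁻¹ × 130 m = 1.56 × 10^-3
ΔV = S × A × Δh = 0.00156 × 4.3 × 10^8 m² × 11.8 m = 7.915 × 10^6 m³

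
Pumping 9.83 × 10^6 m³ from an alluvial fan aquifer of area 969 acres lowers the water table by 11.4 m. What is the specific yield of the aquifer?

Sy ≈ 0.22

A = 969 acres = 3.921 × 10^6 m²
Sy = ΔV / (A × Δh) = 9.83 × 10^6 m³ / (3.921 × 10^6 m² × 11.4 m) = 0.2199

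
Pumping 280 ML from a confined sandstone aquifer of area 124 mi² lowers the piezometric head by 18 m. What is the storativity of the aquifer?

S ≈ 4.8 × 10^-5

A = 124 mi² = 3.212 × 10^8 m²
ΔV = 280 ML = 2.8 × 10^5 m³
S = ΔV / (A × Δh) = 2.8 × 10^5 m³ / (3.212 × 10^8 m² × 18 m) = 4.844 × 10^-5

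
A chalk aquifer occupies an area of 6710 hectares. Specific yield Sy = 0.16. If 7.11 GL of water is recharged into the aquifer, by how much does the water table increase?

A = 6710 hectares = 6.71 × 10^7 m²
ΔV = 7.11 GL = 7.11 × 10^6 m³
Δh = ΔV / (Sy × A) = 7.11 × 10^6 m³ / (0.16 × 6.71 × 10^7 m²) = 0.6623 m

Δh ≈ 0.662 m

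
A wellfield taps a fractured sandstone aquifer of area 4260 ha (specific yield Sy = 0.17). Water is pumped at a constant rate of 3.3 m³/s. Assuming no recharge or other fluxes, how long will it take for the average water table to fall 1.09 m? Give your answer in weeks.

A = 4260 ha = 4.26 × 10^7 m²
ΔV = Sy × A × Δh = 0.17 × 4.26 × 10^7 × 1.09 = 7.894 × 10^6 m³
Q = 3.3 m³/s = 2.851 × 10^5 m³/d
t = ΔV / Q = 7.894 × 10^6 m³ / 2.851 × 10^5 m³/d = 27.69 d
t = 27.69 d ≈ 3.955 weeks

t ≈ 3.96 weeks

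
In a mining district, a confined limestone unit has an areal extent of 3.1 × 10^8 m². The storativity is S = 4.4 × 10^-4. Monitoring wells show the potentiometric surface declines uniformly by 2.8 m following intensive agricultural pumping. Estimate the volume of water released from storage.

ΔV = S × A × Δh = 4.4 × 10^-4 × 3.1 × 10^8 m² × 2.8 m = 3.819 × 10^5 m³

ΔV ≈ 3.82 × 10^5 m³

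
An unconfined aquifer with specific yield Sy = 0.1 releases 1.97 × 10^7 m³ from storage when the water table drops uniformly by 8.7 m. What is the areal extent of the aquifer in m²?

A = ΔV / (Sy × Δh) = 1.97 × 10^7 / (0.1 × 8.7) = 2.264 × 10^7 m²

A ≈ 2.26 × 10^7 m²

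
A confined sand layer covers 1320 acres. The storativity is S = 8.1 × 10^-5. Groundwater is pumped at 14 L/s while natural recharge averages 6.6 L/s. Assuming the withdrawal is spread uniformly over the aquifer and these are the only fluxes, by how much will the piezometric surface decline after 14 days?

A = 1320 acres = 5.342 × 10^6 m²
Net abstraction = 14 − 6.6 = 7.4 L/s
Q_net = 7.4 L/s = 639.4 m³/d
ΔV = Q × t = 639.4 m³/d × 14 d = 8951 m³
Δh = ΔV / (S × A) = 8951 / (8.1 × 10^-5 × 5.342 × 10^6) = 20.69 m

Δh ≈ 20.7 m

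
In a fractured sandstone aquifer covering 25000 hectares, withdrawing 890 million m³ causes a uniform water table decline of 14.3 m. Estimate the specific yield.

Sy ≈ 0.25

A = 25000 hectares = 2.5 × 10^8 m²
ΔV = 890 million m³ = 8.9 × 10^8 m³
Sy = ΔV / (A × Δh) = 8.9 × 10^8 m³ / (2.5 × 10^8 m² × 14.3 m) = 0.249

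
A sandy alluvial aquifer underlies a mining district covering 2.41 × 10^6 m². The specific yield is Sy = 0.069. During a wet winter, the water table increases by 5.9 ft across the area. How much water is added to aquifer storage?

Δh = 5.9 ft = 1.798 m
ΔV = Sy × A × Δh = 0.069 × 2.41 × 10^6 m² × 1.798 m = 2.99 × 10^5 m³

ΔV ≈ 2.99 × 10^5 m³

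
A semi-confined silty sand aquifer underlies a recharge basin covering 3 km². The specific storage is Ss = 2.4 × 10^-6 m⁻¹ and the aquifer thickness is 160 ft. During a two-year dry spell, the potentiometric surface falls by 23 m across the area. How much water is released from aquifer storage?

ΔV ≈ 8080 m³

b = 160 ft = 48.77 m
S = Ss × b = 2.4 × 10^-6 m⁻¹ × 48.77 m = 1.17 × 10^-4
A = 3 km² = 3 × 10^6 m²
ΔV = S × A × Δh = 1.17 × 10^-4 × 3 × 10^6 m² × 23 m = 8076 m³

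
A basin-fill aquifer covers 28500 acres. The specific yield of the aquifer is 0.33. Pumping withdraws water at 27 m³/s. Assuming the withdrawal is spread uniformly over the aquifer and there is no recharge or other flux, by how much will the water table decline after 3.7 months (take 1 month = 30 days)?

Δh ≈ 6.8 m

A = 28500 acres = 1.153 × 10^8 m²
Q = 27 m³/s = 2.333 × 10^6 m³/d
t = 3.7 months = 111 d
ΔV = Q × t = 2.333 × 10^6 m³/d × 111 d = 2.589 × 10^8 m³
Δh = ΔV / (Sy × A) = 2.589 × 10^8 / (0.33 × 1.153 × 10^8) = 6.803 m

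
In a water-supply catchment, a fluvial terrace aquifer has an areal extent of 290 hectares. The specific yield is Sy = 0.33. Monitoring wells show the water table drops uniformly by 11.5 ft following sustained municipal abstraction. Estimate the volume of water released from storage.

A = 290 hectares = 2.9 × 10^6 m²
Δh = 11.5 ft = 3.505 m
ΔV = Sy × A × Δh = 0.33 × 2.9 × 10^6 m² × 3.505 m = 3.354 × 10^6 m³

ΔV ≈ 3.35 × 10^6 m³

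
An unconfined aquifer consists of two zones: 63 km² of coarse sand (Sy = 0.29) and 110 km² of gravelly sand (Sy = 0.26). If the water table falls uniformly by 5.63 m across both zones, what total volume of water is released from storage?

A₁ = 63 km² = 6.3 × 10^7 m²; A₂ = 110 km² = 1.1 × 10^8 m²
ΔV₁ = 0.29 × 6.3 × 10^7 × 5.63 = 1.029 × 10^8 m³
ΔV₂ = 0.26 × 1.1 × 10^8 × 5.63 = 1.61 × 10^8 m³
ΔV = ΔV₁ + ΔV₂ = 2.639 × 10^8 m³

ΔV ≈ 2.64 × 10^8 m³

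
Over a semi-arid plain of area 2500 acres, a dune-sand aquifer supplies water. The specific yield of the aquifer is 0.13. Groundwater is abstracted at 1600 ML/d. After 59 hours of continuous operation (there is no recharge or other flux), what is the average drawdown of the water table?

Δh ≈ 2.99 m

A = 2500 acres = 1.012 × 10^7 m²
Q = 1600 ML/d = 1.6 × 10^6 m³/d
t = 59 hours = 2.458 d
ΔV = Q × t = 1.6 × 10^6 m³/d × 2.458 d = 3.933 × 10^6 m³
Δh = ΔV / (Sy × A) = 3.933 × 10^6 / (0.13 × 1.012 × 10^7) = 2.991 m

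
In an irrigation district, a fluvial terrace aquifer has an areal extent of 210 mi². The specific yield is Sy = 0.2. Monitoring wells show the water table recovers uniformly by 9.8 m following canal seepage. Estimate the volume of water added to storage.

ΔV ≈ 1.07 × 10^9 m³

A = 210 mi² = 5.439 × 10^8 m²
ΔV = Sy × A × Δh = 0.2 × 5.439 × 10^8 m² × 9.8 m = 1.066 × 10^9 m³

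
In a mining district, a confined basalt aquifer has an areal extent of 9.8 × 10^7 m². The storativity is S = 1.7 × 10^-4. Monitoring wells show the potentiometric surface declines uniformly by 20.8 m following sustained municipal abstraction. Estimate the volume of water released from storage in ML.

ΔV = S × A × Δh = 1.7 × 10^-4 × 9.8 × 10^7 m² × 20.8 m = 3.465 × 10^5 m³
ΔV = 3.465 × 10^5 m³ = 346.5 ML

ΔV ≈ 347 ML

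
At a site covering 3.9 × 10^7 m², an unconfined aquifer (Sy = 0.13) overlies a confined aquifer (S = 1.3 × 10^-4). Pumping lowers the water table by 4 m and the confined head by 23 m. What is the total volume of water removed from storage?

Unconfined: ΔV_u = Sy × A × Δh_u = 0.13 × 3.9 × 10^7 × 4 = 2.028 × 10^7 m³
Confined: ΔV_c = S × A × Δh_c = 1.3 × 10^-4 × 3.9 × 10^7 × 23 = 1.166 × 10^5 m³
Total ΔV = 2.028 × 10^7 + 1.166 × 10^5 = 2.04 × 10^7 m³

ΔV ≈ 2.04 × 10^7 m³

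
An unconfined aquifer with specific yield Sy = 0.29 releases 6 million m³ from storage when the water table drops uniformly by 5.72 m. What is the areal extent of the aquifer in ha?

ΔV = 6 million m³ = 6 × 10^6 m³
A = ΔV / (Sy × Δh) = 6 × 10^6 / (0.29 × 5.72) = 3.617 × 10^6 m²
A = 3.617 × 10^6 m² = 361.7 ha

A ≈ 362 ha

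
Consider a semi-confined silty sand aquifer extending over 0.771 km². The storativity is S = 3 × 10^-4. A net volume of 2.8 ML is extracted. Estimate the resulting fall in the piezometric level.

A = 0.771 km² = 7.71 × 10^5 m²
ΔV = 2.8 ML = 2800 m³
Δh = ΔV / (S × A) = 2800 m³ / (3 × 10^-4 × 7.71 × 10^5 m²) = 12.11 m

Δh ≈ 12.1 m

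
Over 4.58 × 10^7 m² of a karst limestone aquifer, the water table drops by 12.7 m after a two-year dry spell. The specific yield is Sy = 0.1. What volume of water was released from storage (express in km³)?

ΔV = Sy × A × Δh = 0.1 × 4.58 × 10^7 m² × 12.7 m = 5.817 × 10^7 m³
ΔV = 5.817 × 10^7 m³ = 0.05817 km³

ΔV ≈ 0.0582 km³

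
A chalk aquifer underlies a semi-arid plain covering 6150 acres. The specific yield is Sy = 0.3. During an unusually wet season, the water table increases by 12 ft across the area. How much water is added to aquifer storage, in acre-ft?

A = 6150 acres = 2.489 × 10^7 m²
Δh = 12 ft = 3.658 m
ΔV = Sy × A × Δh = 0.3 × 2.489 × 10^7 m² × 3.658 m = 2.731 × 10^7 m³
ΔV = 2.731 × 10^7 m³ = 22140 acre-ft

ΔV ≈ 22100 acre-ft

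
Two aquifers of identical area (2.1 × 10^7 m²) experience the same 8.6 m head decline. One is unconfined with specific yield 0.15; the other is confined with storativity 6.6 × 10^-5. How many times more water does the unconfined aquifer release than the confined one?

Unconfined: ΔV_u = Sy × A × Δh = 0.15 × 2.1 × 10^7 × 8.6 = 2.709 × 10^7 m³
Confined: ΔV_c = S × A × Δh = 6.6 × 10^-5 × 2.1 × 10^7 × 8.6 = 11920 m³
Ratio = ΔV_u / ΔV_c = Sy / S = 0.15 / 6.6 × 10^-5 = 2273

ΔV_u / ΔV_c ≈ 2270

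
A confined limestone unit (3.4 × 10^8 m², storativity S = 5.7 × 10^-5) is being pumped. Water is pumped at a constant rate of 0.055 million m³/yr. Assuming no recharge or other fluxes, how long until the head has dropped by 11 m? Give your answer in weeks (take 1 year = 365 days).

t ≈ 202 weeks

ΔV = S × A × Δh = 5.7 × 10^-5 × 3.4 × 10^8 × 11 = 2.132 × 10^5 m³
Q = 0.055 million m³/yr = 150.7 m³/d
t = ΔV / Q = 2.132 × 10^5 m³ / 150.7 m³/d = 1415 d
t = 1415 d ≈ 202.1 weeks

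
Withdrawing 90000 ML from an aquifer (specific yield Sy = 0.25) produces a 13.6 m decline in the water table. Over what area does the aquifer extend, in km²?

A ≈ 26.5 km²

ΔV = 90000 ML = 9 × 10^7 m³
A = ΔV / (Sy × Δh) = 9 × 10^7 / (0.25 × 13.6) = 2.647 × 10^7 m²
A = 2.647 × 10^7 m² = 26.47 km²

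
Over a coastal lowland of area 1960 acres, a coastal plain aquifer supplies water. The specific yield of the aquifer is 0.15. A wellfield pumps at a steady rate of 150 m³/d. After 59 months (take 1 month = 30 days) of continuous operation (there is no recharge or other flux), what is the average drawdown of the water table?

Δh ≈ 0.223 m

A = 1960 acres = 7.932 × 10^6 m²
t = 59 months = 1770 d
ΔV = Q × t = 150 m³/d × 1770 d = 2.655 × 10^5 m³
Δh = ΔV / (Sy × A) = 2.655 × 10^5 / (0.15 × 7.932 × 10^6) = 0.2232 m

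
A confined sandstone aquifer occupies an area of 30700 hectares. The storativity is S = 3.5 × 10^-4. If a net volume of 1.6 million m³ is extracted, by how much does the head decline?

A = 30700 hectares = 3.07 × 10^8 m²
ΔV = 1.6 million m³ = 1.6 × 10^6 m³
Δh = ΔV / (S × A) = 1.6 × 10^6 m³ / (3.5 × 10^-4 × 3.07 × 10^8 m²) = 14.89 m

Δh ≈ 14.9 m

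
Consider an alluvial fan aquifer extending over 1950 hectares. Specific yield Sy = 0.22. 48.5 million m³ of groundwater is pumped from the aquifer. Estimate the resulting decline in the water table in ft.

Δh ≈ 37.1 ft

A = 1950 hectares = 1.95 × 10^7 m²
ΔV = 48.5 million m³ = 4.85 × 10^7 m³
Δh = ΔV / (Sy × A) = 4.85 × 10^7 m³ / (0.22 × 1.95 × 10^7 m²) = 11.31 m
Δh = 11.31 m = 37.09 ft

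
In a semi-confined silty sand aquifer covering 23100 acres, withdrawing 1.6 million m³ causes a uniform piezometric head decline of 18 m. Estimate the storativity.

A = 23100 acres = 9.348 × 10^7 m²
ΔV = 1.6 million m³ = 1.6 × 10^6 m³
S = ΔV / (A × Δh) = 1.6 × 10^6 m³ / (9.348 × 10^7 m² × 18 m) = 9.509 × 10^-4

S ≈ 9.5 × 10^-4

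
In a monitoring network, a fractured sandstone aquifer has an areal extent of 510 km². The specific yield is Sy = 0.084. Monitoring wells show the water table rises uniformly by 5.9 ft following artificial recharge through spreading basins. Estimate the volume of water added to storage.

A = 510 km² = 5.1 × 10^8 m²
Δh = 5.9 ft = 1.798 m
ΔV = Sy × A × Δh = 0.084 × 5.1 × 10^8 m² × 1.798 m = 7.704 × 10^7 m³

ΔV ≈ 7.7 × 10^7 m³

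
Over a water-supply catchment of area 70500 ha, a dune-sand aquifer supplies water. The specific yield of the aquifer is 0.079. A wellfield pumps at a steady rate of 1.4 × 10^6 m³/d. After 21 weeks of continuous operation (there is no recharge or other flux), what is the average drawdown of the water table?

Δh ≈ 3.7 m

A = 70500 ha = 7.05 × 10^8 m²
t = 21 weeks = 147 d
ΔV = Q × t = 1.4 × 10^6 m³/d × 147 d = 2.058 × 10^8 m³
Δh = ΔV / (Sy × A) = 2.058 × 10^8 / (0.079 × 7.05 × 10^8) = 3.695 m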